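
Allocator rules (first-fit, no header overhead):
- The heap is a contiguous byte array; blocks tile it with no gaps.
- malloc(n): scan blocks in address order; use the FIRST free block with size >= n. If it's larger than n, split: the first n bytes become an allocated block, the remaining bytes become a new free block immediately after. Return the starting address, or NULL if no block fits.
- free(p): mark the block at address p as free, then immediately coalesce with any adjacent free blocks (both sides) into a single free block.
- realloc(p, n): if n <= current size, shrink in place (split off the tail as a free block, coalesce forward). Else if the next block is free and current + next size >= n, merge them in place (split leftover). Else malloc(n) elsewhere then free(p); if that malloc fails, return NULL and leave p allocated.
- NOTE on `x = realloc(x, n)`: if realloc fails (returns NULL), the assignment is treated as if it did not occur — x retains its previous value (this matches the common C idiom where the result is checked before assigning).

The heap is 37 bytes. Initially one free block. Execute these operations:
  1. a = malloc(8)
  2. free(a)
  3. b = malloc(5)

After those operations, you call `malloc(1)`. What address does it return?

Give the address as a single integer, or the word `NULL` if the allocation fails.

Answer: 5

Derivation:
Op 1: a = malloc(8) -> a = 0; heap: [0-7 ALLOC][8-36 FREE]
Op 2: free(a) -> (freed a); heap: [0-36 FREE]
Op 3: b = malloc(5) -> b = 0; heap: [0-4 ALLOC][5-36 FREE]
malloc(1): first-fit scan over [0-4 ALLOC][5-36 FREE] -> 5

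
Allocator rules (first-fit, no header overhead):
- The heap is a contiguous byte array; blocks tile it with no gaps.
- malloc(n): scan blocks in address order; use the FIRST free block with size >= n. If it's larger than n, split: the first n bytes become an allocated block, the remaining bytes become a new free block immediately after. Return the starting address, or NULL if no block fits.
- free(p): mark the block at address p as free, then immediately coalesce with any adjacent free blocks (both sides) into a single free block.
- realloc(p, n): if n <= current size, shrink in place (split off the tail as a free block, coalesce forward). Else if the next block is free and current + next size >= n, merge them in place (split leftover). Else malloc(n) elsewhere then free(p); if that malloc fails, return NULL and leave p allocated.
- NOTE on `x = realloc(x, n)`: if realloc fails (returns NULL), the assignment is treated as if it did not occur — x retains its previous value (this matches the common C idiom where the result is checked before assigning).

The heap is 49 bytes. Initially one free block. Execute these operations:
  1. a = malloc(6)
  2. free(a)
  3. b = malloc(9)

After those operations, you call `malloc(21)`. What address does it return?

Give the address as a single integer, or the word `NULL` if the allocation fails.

Answer: 9

Derivation:
Op 1: a = malloc(6) -> a = 0; heap: [0-5 ALLOC][6-48 FREE]
Op 2: free(a) -> (freed a); heap: [0-48 FREE]
Op 3: b = malloc(9) -> b = 0; heap: [0-8 ALLOC][9-48 FREE]
malloc(21): first-fit scan over [0-8 ALLOC][9-48 FREE] -> 9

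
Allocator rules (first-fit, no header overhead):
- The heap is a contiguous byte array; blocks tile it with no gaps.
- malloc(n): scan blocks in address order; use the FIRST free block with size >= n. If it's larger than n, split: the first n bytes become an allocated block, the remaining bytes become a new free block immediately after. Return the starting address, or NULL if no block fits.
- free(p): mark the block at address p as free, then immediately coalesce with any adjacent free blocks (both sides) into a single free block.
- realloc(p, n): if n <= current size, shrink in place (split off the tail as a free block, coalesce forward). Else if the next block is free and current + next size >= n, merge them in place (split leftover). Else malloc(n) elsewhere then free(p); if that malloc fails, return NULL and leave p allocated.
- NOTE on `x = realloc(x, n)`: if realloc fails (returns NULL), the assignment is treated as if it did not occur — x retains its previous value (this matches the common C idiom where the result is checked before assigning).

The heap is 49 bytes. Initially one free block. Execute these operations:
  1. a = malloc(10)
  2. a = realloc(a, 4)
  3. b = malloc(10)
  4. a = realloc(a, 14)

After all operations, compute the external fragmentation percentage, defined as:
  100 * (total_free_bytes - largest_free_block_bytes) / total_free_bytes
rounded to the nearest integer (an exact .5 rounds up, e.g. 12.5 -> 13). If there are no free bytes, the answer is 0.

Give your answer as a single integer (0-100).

Answer: 16

Derivation:
Op 1: a = malloc(10) -> a = 0; heap: [0-9 ALLOC][10-48 FREE]
Op 2: a = realloc(a, 4) -> a = 0; heap: [0-3 ALLOC][4-48 FREE]
Op 3: b = malloc(10) -> b = 4; heap: [0-3 ALLOC][4-13 ALLOC][14-48 FREE]
Op 4: a = realloc(a, 14) -> a = 14; heap: [0-3 FREE][4-13 ALLOC][14-27 ALLOC][28-48 FREE]
Free blocks: [4 21] total_free=25 largest=21 -> 100*(25-21)/25 = 400/25 = 16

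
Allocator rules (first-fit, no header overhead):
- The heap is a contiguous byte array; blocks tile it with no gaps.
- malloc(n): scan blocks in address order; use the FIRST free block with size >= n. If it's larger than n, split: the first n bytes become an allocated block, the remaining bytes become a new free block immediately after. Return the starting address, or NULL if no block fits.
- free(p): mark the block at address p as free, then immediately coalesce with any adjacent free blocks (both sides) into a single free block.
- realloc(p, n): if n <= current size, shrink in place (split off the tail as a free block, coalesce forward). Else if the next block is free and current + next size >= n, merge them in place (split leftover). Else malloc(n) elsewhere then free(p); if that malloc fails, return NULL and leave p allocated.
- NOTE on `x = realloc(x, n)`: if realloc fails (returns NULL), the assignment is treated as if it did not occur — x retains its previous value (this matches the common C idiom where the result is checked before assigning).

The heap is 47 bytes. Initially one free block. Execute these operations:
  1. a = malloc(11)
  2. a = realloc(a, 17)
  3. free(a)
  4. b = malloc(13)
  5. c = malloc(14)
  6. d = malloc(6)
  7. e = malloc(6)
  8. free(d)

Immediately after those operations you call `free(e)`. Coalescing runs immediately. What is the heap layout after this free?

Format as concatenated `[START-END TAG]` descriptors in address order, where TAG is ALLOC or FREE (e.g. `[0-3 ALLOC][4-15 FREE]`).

Answer: [0-12 ALLOC][13-26 ALLOC][27-46 FREE]

Derivation:
Op 1: a = malloc(11) -> a = 0; heap: [0-10 ALLOC][11-46 FREE]
Op 2: a = realloc(a, 17) -> a = 0; heap: [0-16 ALLOC][17-46 FREE]
Op 3: free(a) -> (freed a); heap: [0-46 FREE]
Op 4: b = malloc(13) -> b = 0; heap: [0-12 ALLOC][13-46 FREE]
Op 5: c = malloc(14) -> c = 13; heap: [0-12 ALLOC][13-26 ALLOC][27-46 FREE]
Op 6: d = malloc(6) -> d = 27; heap: [0-12 ALLOC][13-26 ALLOC][27-32 ALLOC][33-46 FREE]
Op 7: e = malloc(6) -> e = 33; heap: [0-12 ALLOC][13-26 ALLOC][27-32 ALLOC][33-38 ALLOC][39-46 FREE]
Op 8: free(d) -> (freed d); heap: [0-12 ALLOC][13-26 ALLOC][27-32 FREE][33-38 ALLOC][39-46 FREE]
free(e): e = 33 -> block [33-38 ALLOC]; mark free, coalesce with adjacent free neighbors -> [0-12 ALLOC][13-26 ALLOC][27-46 FREE]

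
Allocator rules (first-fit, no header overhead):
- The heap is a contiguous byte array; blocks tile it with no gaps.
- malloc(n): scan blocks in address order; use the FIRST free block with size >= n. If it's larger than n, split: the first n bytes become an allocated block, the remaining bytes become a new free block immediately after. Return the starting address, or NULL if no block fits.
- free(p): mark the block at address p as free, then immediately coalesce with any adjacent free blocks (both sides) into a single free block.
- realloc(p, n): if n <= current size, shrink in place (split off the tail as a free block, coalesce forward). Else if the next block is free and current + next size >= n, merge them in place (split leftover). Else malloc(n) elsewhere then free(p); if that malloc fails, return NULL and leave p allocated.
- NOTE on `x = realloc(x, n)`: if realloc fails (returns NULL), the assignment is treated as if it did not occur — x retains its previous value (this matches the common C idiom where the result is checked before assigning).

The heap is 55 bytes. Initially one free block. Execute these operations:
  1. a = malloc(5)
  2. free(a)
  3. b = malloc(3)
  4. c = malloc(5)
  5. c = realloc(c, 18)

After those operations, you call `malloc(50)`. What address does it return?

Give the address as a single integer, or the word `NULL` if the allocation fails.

Op 1: a = malloc(5) -> a = 0; heap: [0-4 ALLOC][5-54 FREE]
Op 2: free(a) -> (freed a); heap: [0-54 FREE]
Op 3: b = malloc(3) -> b = 0; heap: [0-2 ALLOC][3-54 FREE]
Op 4: c = malloc(5) -> c = 3; heap: [0-2 ALLOC][3-7 ALLOC][8-54 FREE]
Op 5: c = realloc(c, 18) -> c = 3; heap: [0-2 ALLOC][3-20 ALLOC][21-54 FREE]
malloc(50): first-fit scan over [0-2 ALLOC][3-20 ALLOC][21-54 FREE] -> NULL

Answer: NULL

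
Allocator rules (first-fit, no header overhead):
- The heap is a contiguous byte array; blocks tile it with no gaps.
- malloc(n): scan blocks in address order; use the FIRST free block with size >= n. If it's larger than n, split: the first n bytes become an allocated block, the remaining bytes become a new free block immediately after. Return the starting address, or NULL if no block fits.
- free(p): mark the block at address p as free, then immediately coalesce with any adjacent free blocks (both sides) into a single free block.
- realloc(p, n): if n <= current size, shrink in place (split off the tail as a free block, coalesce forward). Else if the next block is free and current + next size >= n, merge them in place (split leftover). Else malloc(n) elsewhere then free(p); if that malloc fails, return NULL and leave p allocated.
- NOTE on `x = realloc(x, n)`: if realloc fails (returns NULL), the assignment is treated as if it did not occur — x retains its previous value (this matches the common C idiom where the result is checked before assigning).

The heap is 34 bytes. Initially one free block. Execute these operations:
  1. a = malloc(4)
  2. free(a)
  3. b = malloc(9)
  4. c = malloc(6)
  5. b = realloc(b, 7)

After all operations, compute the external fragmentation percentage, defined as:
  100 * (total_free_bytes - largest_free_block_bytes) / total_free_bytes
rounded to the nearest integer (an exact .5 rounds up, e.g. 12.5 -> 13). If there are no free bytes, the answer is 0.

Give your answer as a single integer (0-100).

Op 1: a = malloc(4) -> a = 0; heap: [0-3 ALLOC][4-33 FREE]
Op 2: free(a) -> (freed a); heap: [0-33 FREE]
Op 3: b = malloc(9) -> b = 0; heap: [0-8 ALLOC][9-33 FREE]
Op 4: c = malloc(6) -> c = 9; heap: [0-8 ALLOC][9-14 ALLOC][15-33 FREE]
Op 5: b = realloc(b, 7) -> b = 0; heap: [0-6 ALLOC][7-8 FREE][9-14 ALLOC][15-33 FREE]
Free blocks: [2 19] total_free=21 largest=19 -> 100*(21-19)/21 = 200/21 ≈ 9.524 -> rounds to 10

Answer: 10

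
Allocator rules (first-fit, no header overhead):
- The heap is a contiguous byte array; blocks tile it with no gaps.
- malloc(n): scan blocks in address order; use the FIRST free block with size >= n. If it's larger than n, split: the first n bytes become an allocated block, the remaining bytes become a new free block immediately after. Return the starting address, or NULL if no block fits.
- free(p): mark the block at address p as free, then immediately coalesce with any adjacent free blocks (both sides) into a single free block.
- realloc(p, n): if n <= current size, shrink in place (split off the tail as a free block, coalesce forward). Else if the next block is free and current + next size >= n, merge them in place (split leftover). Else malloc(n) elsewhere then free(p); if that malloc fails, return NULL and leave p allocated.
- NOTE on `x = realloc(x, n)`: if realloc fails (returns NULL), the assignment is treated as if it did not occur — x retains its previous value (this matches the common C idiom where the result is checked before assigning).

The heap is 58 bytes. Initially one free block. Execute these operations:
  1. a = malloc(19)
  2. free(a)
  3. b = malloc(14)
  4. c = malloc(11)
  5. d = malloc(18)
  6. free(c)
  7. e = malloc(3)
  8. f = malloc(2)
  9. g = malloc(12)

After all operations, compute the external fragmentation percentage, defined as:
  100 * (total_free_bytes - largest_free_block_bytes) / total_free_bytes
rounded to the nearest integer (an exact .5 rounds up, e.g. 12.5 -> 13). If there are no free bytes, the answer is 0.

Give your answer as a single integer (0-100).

Answer: 33

Derivation:
Op 1: a = malloc(19) -> a = 0; heap: [0-18 ALLOC][19-57 FREE]
Op 2: free(a) -> (freed a); heap: [0-57 FREE]
Op 3: b = malloc(14) -> b = 0; heap: [0-13 ALLOC][14-57 FREE]
Op 4: c = malloc(11) -> c = 14; heap: [0-13 ALLOC][14-24 ALLOC][25-57 FREE]
Op 5: d = malloc(18) -> d = 25; heap: [0-13 ALLOC][14-24 ALLOC][25-42 ALLOC][43-57 FREE]
Op 6: free(c) -> (freed c); heap: [0-13 ALLOC][14-24 FREE][25-42 ALLOC][43-57 FREE]
Op 7: e = malloc(3) -> e = 14; heap: [0-13 ALLOC][14-16 ALLOC][17-24 FREE][25-42 ALLOC][43-57 FREE]
Op 8: f = malloc(2) -> f = 17; heap: [0-13 ALLOC][14-16 ALLOC][17-18 ALLOC][19-24 FREE][25-42 ALLOC][43-57 FREE]
Op 9: g = malloc(12) -> g = 43; heap: [0-13 ALLOC][14-16 ALLOC][17-18 ALLOC][19-24 FREE][25-42 ALLOC][43-54 ALLOC][55-57 FREE]
Free blocks: [6 3] total_free=9 largest=6 -> 100*(9-6)/9 = 300/9 ≈ 33.333 -> rounds to 33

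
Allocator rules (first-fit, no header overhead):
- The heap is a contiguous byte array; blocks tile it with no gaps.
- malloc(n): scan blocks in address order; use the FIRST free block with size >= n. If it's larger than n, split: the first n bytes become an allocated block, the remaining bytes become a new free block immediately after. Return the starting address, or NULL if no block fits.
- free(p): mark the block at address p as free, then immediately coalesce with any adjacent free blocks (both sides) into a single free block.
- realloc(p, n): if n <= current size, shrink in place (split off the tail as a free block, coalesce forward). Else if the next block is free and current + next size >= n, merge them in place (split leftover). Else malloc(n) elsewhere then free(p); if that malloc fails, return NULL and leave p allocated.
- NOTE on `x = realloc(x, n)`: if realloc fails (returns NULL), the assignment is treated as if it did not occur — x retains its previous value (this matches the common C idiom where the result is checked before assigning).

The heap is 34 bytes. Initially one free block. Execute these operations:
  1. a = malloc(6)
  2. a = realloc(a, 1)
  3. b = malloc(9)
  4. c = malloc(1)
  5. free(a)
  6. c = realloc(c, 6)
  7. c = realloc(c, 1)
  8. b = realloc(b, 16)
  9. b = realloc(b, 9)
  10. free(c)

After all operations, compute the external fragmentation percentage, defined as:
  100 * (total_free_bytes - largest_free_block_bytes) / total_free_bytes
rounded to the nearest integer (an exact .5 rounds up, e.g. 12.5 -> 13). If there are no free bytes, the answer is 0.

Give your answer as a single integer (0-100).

Op 1: a = malloc(6) -> a = 0; heap: [0-5 ALLOC][6-33 FREE]
Op 2: a = realloc(a, 1) -> a = 0; heap: [0-0 ALLOC][1-33 FREE]
Op 3: b = malloc(9) -> b = 1; heap: [0-0 ALLOC][1-9 ALLOC][10-33 FREE]
Op 4: c = malloc(1) -> c = 10; heap: [0-0 ALLOC][1-9 ALLOC][10-10 ALLOC][11-33 FREE]
Op 5: free(a) -> (freed a); heap: [0-0 FREE][1-9 ALLOC][10-10 ALLOC][11-33 FREE]
Op 6: c = realloc(c, 6) -> c = 10; heap: [0-0 FREE][1-9 ALLOC][10-15 ALLOC][16-33 FREE]
Op 7: c = realloc(c, 1) -> c = 10; heap: [0-0 FREE][1-9 ALLOC][10-10 ALLOC][11-33 FREE]
Op 8: b = realloc(b, 16) -> b = 11; heap: [0-9 FREE][10-10 ALLOC][11-26 ALLOC][27-33 FREE]
Op 9: b = realloc(b, 9) -> b = 11; heap: [0-9 FREE][10-10 ALLOC][11-19 ALLOC][20-33 FREE]
Op 10: free(c) -> (freed c); heap: [0-10 FREE][11-19 ALLOC][20-33 FREE]
Free blocks: [11 14] total_free=25 largest=14 -> 100*(25-14)/25 = 1100/25 = 44

Answer: 44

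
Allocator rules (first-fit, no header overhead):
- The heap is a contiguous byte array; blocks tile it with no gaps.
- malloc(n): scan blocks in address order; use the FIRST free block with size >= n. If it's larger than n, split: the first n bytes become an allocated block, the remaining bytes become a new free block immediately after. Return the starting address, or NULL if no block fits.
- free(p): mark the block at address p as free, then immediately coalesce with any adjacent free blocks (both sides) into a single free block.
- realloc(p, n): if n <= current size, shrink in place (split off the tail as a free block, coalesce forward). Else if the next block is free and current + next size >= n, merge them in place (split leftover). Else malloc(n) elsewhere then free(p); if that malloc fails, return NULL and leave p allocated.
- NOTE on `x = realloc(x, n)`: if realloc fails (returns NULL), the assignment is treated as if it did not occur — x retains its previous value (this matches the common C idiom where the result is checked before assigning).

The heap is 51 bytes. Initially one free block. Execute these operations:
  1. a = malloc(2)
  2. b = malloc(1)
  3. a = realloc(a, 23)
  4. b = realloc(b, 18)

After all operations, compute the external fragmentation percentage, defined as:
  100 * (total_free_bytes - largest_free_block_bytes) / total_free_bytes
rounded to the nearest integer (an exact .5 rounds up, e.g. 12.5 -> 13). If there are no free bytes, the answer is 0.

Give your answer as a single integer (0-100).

Answer: 30

Derivation:
Op 1: a = malloc(2) -> a = 0; heap: [0-1 ALLOC][2-50 FREE]
Op 2: b = malloc(1) -> b = 2; heap: [0-1 ALLOC][2-2 ALLOC][3-50 FREE]
Op 3: a = realloc(a, 23) -> a = 3; heap: [0-1 FREE][2-2 ALLOC][3-25 ALLOC][26-50 FREE]
Op 4: b = realloc(b, 18) -> b = 26; heap: [0-2 FREE][3-25 ALLOC][26-43 ALLOC][44-50 FREE]
Free blocks: [3 7] total_free=10 largest=7 -> 100*(10-7)/10 = 300/10 = 30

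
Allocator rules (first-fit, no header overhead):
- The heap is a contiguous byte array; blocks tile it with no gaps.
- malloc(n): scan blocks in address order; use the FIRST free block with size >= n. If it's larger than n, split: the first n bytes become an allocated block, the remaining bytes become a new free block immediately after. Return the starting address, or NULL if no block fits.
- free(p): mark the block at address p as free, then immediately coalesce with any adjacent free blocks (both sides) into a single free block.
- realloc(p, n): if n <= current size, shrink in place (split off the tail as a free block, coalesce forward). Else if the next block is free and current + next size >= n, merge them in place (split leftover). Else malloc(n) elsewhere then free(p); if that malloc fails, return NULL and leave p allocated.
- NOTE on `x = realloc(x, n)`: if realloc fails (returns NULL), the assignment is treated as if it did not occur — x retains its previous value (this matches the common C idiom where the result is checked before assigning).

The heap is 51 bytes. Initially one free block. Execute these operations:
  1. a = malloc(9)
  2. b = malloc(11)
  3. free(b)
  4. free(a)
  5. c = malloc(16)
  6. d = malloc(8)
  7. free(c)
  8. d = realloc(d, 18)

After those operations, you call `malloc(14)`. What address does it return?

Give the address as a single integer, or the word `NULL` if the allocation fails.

Op 1: a = malloc(9) -> a = 0; heap: [0-8 ALLOC][9-50 FREE]
Op 2: b = malloc(11) -> b = 9; heap: [0-8 ALLOC][9-19 ALLOC][20-50 FREE]
Op 3: free(b) -> (freed b); heap: [0-8 ALLOC][9-50 FREE]
Op 4: free(a) -> (freed a); heap: [0-50 FREE]
Op 5: c = malloc(16) -> c = 0; heap: [0-15 ALLOC][16-50 FREE]
Op 6: d = malloc(8) -> d = 16; heap: [0-15 ALLOC][16-23 ALLOC][24-50 FREE]
Op 7: free(c) -> (freed c); heap: [0-15 FREE][16-23 ALLOC][24-50 FREE]
Op 8: d = realloc(d, 18) -> d = 16; heap: [0-15 FREE][16-33 ALLOC][34-50 FREE]
malloc(14): first-fit scan over [0-15 FREE][16-33 ALLOC][34-50 FREE] -> 0

Answer: 0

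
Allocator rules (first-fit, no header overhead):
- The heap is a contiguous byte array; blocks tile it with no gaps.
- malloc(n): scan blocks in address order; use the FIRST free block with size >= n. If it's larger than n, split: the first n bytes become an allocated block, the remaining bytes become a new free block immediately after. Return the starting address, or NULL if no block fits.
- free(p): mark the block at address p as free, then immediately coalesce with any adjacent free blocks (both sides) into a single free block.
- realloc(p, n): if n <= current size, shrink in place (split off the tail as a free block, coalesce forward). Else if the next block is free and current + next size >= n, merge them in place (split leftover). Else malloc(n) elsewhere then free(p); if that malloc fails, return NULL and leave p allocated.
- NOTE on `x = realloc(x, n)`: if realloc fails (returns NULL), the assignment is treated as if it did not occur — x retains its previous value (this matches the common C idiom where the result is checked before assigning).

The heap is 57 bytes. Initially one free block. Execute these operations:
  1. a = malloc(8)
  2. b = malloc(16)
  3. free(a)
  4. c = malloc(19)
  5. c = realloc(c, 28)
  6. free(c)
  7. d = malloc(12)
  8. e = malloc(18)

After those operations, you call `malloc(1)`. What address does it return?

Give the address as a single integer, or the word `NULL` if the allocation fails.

Op 1: a = malloc(8) -> a = 0; heap: [0-7 ALLOC][8-56 FREE]
Op 2: b = malloc(16) -> b = 8; heap: [0-7 ALLOC][8-23 ALLOC][24-56 FREE]
Op 3: free(a) -> (freed a); heap: [0-7 FREE][8-23 ALLOC][24-56 FREE]
Op 4: c = malloc(19) -> c = 24; heap: [0-7 FREE][8-23 ALLOC][24-42 ALLOC][43-56 FREE]
Op 5: c = realloc(c, 28) -> c = 24; heap: [0-7 FREE][8-23 ALLOC][24-51 ALLOC][52-56 FREE]
Op 6: free(c) -> (freed c); heap: [0-7 FREE][8-23 ALLOC][24-56 FREE]
Op 7: d = malloc(12) -> d = 24; heap: [0-7 FREE][8-23 ALLOC][24-35 ALLOC][36-56 FREE]
Op 8: e = malloc(18) -> e = 36; heap: [0-7 FREE][8-23 ALLOC][24-35 ALLOC][36-53 ALLOC][54-56 FREE]
malloc(1): first-fit scan over [0-7 FREE][8-23 ALLOC][24-35 ALLOC][36-53 ALLOC][54-56 FREE] -> 0

Answer: 0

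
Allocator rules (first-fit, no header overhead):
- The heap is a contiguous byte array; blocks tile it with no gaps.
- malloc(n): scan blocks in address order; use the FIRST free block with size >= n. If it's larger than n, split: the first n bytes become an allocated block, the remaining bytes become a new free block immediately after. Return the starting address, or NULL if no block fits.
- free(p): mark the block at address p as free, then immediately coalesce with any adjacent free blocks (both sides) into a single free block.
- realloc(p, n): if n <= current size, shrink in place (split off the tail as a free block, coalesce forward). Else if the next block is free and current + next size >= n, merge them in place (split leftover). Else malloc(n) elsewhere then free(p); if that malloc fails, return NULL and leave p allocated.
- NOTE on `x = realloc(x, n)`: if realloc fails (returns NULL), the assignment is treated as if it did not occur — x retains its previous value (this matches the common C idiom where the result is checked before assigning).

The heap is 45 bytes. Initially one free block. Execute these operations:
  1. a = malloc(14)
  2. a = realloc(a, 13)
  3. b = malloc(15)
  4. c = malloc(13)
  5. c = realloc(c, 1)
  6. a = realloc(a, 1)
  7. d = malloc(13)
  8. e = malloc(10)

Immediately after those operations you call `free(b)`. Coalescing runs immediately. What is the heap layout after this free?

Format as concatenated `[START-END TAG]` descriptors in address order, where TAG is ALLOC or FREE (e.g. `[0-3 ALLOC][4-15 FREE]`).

Answer: [0-0 ALLOC][1-10 ALLOC][11-27 FREE][28-28 ALLOC][29-41 ALLOC][42-44 FREE]

Derivation:
Op 1: a = malloc(14) -> a = 0; heap: [0-13 ALLOC][14-44 FREE]
Op 2: a = realloc(a, 13) -> a = 0; heap: [0-12 ALLOC][13-44 FREE]
Op 3: b = malloc(15) -> b = 13; heap: [0-12 ALLOC][13-27 ALLOC][28-44 FREE]
Op 4: c = malloc(13) -> c = 28; heap: [0-12 ALLOC][13-27 ALLOC][28-40 ALLOC][41-44 FREE]
Op 5: c = realloc(c, 1) -> c = 28; heap: [0-12 ALLOC][13-27 ALLOC][28-28 ALLOC][29-44 FREE]
Op 6: a = realloc(a, 1) -> a = 0; heap: [0-0 ALLOC][1-12 FREE][13-27 ALLOC][28-28 ALLOC][29-44 FREE]
Op 7: d = malloc(13) -> d = 29; heap: [0-0 ALLOC][1-12 FREE][13-27 ALLOC][28-28 ALLOC][29-41 ALLOC][42-44 FREE]
Op 8: e = malloc(10) -> e = 1; heap: [0-0 ALLOC][1-10 ALLOC][11-12 FREE][13-27 ALLOC][28-28 ALLOC][29-41 ALLOC][42-44 FREE]
free(b): b = 13 -> block [13-27 ALLOC]; mark free, coalesce with adjacent free neighbors -> [0-0 ALLOC][1-10 ALLOC][11-27 FREE][28-28 ALLOC][29-41 ALLOC][42-44 FREE]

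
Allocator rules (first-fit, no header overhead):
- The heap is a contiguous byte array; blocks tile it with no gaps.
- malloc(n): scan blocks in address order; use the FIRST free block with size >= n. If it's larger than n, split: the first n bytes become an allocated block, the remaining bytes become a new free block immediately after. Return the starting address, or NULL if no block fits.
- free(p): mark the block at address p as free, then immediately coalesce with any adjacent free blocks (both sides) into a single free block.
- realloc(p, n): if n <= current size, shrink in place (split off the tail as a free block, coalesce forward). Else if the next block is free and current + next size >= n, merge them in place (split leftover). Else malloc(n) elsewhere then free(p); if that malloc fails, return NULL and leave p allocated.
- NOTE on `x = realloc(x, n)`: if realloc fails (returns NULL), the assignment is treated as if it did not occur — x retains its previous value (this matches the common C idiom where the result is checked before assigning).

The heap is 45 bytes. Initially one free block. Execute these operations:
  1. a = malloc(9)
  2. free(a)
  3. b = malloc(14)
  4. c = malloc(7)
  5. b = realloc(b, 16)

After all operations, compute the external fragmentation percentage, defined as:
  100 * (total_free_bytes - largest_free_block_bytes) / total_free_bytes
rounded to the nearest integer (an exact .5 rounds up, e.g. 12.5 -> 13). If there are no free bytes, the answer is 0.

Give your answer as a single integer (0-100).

Op 1: a = malloc(9) -> a = 0; heap: [0-8 ALLOC][9-44 FREE]
Op 2: free(a) -> (freed a); heap: [0-44 FREE]
Op 3: b = malloc(14) -> b = 0; heap: [0-13 ALLOC][14-44 FREE]
Op 4: c = malloc(7) -> c = 14; heap: [0-13 ALLOC][14-20 ALLOC][21-44 FREE]
Op 5: b = realloc(b, 16) -> b = 21; heap: [0-13 FREE][14-20 ALLOC][21-36 ALLOC][37-44 FREE]
Free blocks: [14 8] total_free=22 largest=14 -> 100*(22-14)/22 = 800/22 ≈ 36.364 -> rounds to 36

Answer: 36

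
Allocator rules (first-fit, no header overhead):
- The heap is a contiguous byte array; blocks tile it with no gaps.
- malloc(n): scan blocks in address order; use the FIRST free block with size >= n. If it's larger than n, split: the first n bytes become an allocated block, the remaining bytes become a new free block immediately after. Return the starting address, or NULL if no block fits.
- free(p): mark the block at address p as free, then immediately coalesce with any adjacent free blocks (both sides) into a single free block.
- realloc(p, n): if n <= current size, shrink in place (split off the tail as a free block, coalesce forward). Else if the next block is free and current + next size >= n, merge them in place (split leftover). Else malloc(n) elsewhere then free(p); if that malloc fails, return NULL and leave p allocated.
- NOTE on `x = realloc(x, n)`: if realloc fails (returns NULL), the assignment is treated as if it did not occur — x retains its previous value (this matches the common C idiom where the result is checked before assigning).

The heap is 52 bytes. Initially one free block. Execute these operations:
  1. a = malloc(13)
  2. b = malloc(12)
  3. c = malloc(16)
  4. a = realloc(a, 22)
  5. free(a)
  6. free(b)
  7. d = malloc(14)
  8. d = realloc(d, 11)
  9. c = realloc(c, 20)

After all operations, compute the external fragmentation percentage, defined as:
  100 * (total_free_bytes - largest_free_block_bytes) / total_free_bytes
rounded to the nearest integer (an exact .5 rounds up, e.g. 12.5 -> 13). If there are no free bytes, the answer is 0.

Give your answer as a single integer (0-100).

Answer: 33

Derivation:
Op 1: a = malloc(13) -> a = 0; heap: [0-12 ALLOC][13-51 FREE]
Op 2: b = malloc(12) -> b = 13; heap: [0-12 ALLOC][13-24 ALLOC][25-51 FREE]
Op 3: c = malloc(16) -> c = 25; heap: [0-12 ALLOC][13-24 ALLOC][25-40 ALLOC][41-51 FREE]
Op 4: a = realloc(a, 22) -> NULL (a unchanged); heap: [0-12 ALLOC][13-24 ALLOC][25-40 ALLOC][41-51 FREE]
Op 5: free(a) -> (freed a); heap: [0-12 FREE][13-24 ALLOC][25-40 ALLOC][41-51 FREE]
Op 6: free(b) -> (freed b); heap: [0-24 FREE][25-40 ALLOC][41-51 FREE]
Op 7: d = malloc(14) -> d = 0; heap: [0-13 ALLOC][14-24 FREE][25-40 ALLOC][41-51 FREE]
Op 8: d = realloc(d, 11) -> d = 0; heap: [0-10 ALLOC][11-24 FREE][25-40 ALLOC][41-51 FREE]
Op 9: c = realloc(c, 20) -> c = 25; heap: [0-10 ALLOC][11-24 FREE][25-44 ALLOC][45-51 FREE]
Free blocks: [14 7] total_free=21 largest=14 -> 100*(21-14)/21 = 700/21 ≈ 33.333 -> rounds to 33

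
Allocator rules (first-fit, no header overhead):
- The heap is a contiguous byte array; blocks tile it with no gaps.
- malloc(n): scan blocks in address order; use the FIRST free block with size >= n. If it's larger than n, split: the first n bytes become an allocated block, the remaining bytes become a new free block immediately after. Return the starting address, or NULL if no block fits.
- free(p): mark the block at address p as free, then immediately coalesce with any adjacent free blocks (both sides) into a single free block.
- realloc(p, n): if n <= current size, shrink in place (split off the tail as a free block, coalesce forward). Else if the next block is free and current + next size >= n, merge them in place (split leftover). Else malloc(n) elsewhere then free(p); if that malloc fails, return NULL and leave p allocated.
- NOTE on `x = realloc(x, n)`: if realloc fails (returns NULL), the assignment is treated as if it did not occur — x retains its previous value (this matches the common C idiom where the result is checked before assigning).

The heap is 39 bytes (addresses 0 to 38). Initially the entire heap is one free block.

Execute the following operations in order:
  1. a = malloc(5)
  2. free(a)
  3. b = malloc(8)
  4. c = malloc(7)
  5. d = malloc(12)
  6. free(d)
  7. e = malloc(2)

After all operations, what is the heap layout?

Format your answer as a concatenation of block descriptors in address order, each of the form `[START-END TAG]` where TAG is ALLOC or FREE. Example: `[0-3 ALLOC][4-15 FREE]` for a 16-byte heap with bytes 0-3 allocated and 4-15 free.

Op 1: a = malloc(5) -> a = 0; heap: [0-4 ALLOC][5-38 FREE]
Op 2: free(a) -> (freed a); heap: [0-38 FREE]
Op 3: b = malloc(8) -> b = 0; heap: [0-7 ALLOC][8-38 FREE]
Op 4: c = malloc(7) -> c = 8; heap: [0-7 ALLOC][8-14 ALLOC][15-38 FREE]
Op 5: d = malloc(12) -> d = 15; heap: [0-7 ALLOC][8-14 ALLOC][15-26 ALLOC][27-38 FREE]
Op 6: free(d) -> (freed d); heap: [0-7 ALLOC][8-14 ALLOC][15-38 FREE]
Op 7: e = malloc(2) -> e = 15; heap: [0-7 ALLOC][8-14 ALLOC][15-16 ALLOC][17-38 FREE]

Answer: [0-7 ALLOC][8-14 ALLOC][15-16 ALLOC][17-38 FREE]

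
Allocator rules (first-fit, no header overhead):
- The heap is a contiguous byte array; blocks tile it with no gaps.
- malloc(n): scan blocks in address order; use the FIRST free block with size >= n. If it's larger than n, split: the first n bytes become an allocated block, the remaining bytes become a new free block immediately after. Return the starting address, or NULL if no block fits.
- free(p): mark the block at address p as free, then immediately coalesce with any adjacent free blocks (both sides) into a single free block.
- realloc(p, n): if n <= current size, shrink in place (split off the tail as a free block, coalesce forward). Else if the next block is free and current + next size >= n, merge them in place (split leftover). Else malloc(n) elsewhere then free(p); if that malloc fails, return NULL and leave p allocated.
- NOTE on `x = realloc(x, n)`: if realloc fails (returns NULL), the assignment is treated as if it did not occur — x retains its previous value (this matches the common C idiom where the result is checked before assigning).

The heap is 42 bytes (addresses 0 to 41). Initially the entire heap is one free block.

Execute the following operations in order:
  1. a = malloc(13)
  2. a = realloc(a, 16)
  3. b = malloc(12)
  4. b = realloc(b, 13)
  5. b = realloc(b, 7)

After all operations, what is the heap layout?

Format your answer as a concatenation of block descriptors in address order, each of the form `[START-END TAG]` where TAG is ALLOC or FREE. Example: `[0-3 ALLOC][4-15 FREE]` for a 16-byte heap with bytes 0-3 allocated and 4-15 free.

Op 1: a = malloc(13) -> a = 0; heap: [0-12 ALLOC][13-41 FREE]
Op 2: a = realloc(a, 16) -> a = 0; heap: [0-15 ALLOC][16-41 FREE]
Op 3: b = malloc(12) -> b = 16; heap: [0-15 ALLOC][16-27 ALLOC][28-41 FREE]
Op 4: b = realloc(b, 13) -> b = 16; heap: [0-15 ALLOC][16-28 ALLOC][29-41 FREE]
Op 5: b = realloc(b, 7) -> b = 16; heap: [0-15 ALLOC][16-22 ALLOC][23-41 FREE]

Answer: [0-15 ALLOC][16-22 ALLOC][23-41 FREE]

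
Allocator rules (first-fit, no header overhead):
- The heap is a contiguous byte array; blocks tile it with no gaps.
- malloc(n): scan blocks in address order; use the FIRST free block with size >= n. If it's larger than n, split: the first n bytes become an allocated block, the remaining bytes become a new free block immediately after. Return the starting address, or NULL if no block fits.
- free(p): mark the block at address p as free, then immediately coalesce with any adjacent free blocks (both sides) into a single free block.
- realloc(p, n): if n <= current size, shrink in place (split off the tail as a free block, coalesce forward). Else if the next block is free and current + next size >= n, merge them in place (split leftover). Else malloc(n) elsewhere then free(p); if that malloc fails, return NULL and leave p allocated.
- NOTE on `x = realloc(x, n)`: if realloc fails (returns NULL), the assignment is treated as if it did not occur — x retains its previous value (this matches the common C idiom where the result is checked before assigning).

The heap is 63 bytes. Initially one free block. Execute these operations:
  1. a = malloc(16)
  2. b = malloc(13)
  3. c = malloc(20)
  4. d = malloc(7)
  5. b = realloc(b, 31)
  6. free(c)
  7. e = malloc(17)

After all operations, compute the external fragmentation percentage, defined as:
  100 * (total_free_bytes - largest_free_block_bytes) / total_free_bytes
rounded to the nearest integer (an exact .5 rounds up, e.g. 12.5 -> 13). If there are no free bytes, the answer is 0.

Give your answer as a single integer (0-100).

Answer: 30

Derivation:
Op 1: a = malloc(16) -> a = 0; heap: [0-15 ALLOC][16-62 FREE]
Op 2: b = malloc(13) -> b = 16; heap: [0-15 ALLOC][16-28 ALLOC][29-62 FREE]
Op 3: c = malloc(20) -> c = 29; heap: [0-15 ALLOC][16-28 ALLOC][29-48 ALLOC][49-62 FREE]
Op 4: d = malloc(7) -> d = 49; heap: [0-15 ALLOC][16-28 ALLOC][29-48 ALLOC][49-55 ALLOC][56-62 FREE]
Op 5: b = realloc(b, 31) -> NULL (b unchanged); heap: [0-15 ALLOC][16-28 ALLOC][29-48 ALLOC][49-55 ALLOC][56-62 FREE]
Op 6: free(c) -> (freed c); heap: [0-15 ALLOC][16-28 ALLOC][29-48 FREE][49-55 ALLOC][56-62 FREE]
Op 7: e = malloc(17) -> e = 29; heap: [0-15 ALLOC][16-28 ALLOC][29-45 ALLOC][46-48 FREE][49-55 ALLOC][56-62 FREE]
Free blocks: [3 7] total_free=10 largest=7 -> 100*(10-7)/10 = 300/10 = 30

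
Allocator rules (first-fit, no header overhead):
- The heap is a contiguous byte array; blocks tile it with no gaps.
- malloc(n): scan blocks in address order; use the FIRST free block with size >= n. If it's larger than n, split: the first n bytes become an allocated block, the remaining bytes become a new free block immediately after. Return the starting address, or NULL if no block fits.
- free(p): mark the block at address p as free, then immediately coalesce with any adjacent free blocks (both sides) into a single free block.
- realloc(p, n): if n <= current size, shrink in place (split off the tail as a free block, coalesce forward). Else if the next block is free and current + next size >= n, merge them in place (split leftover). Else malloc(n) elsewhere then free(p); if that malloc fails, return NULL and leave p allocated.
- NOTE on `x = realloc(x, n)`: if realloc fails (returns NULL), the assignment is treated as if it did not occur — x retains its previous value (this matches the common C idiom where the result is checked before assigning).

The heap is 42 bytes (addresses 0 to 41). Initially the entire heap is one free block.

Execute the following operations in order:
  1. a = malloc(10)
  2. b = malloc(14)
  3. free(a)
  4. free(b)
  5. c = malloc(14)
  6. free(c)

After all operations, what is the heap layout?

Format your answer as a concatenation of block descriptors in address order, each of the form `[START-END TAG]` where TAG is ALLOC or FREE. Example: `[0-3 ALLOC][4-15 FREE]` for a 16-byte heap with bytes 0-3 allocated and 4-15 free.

Op 1: a = malloc(10) -> a = 0; heap: [0-9 ALLOC][10-41 FREE]
Op 2: b = malloc(14) -> b = 10; heap: [0-9 ALLOC][10-23 ALLOC][24-41 FREE]
Op 3: free(a) -> (freed a); heap: [0-9 FREE][10-23 ALLOC][24-41 FREE]
Op 4: free(b) -> (freed b); heap: [0-41 FREE]
Op 5: c = malloc(14) -> c = 0; heap: [0-13 ALLOC][14-41 FREE]
Op 6: free(c) -> (freed c); heap: [0-41 FREE]

Answer: [0-41 FREE]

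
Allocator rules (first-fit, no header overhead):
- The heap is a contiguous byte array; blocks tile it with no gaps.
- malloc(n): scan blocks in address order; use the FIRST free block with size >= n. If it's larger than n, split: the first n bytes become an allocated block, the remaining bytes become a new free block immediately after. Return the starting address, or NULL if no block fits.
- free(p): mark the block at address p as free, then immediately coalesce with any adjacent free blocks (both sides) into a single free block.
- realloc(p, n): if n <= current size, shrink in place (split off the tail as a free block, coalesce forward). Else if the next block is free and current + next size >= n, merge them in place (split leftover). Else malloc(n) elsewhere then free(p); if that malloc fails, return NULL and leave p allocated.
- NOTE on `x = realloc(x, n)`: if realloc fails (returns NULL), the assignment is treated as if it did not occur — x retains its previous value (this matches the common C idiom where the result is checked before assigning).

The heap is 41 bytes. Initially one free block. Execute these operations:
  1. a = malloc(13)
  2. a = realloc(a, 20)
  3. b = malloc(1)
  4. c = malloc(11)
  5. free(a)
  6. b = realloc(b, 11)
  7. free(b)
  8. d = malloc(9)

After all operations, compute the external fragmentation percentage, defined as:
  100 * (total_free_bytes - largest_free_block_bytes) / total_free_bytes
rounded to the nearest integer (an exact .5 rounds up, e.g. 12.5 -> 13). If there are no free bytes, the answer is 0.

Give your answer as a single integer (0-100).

Answer: 43

Derivation:
Op 1: a = malloc(13) -> a = 0; heap: [0-12 ALLOC][13-40 FREE]
Op 2: a = realloc(a, 20) -> a = 0; heap: [0-19 ALLOC][20-40 FREE]
Op 3: b = malloc(1) -> b = 20; heap: [0-19 ALLOC][20-20 ALLOC][21-40 FREE]
Op 4: c = malloc(11) -> c = 21; heap: [0-19 ALLOC][20-20 ALLOC][21-31 ALLOC][32-40 FREE]
Op 5: free(a) -> (freed a); heap: [0-19 FREE][20-20 ALLOC][21-31 ALLOC][32-40 FREE]
Op 6: b = realloc(b, 11) -> b = 0; heap: [0-10 ALLOC][11-20 FREE][21-31 ALLOC][32-40 FREE]
Op 7: free(b) -> (freed b); heap: [0-20 FREE][21-31 ALLOC][32-40 FREE]
Op 8: d = malloc(9) -> d = 0; heap: [0-8 ALLOC][9-20 FREE][21-31 ALLOC][32-40 FREE]
Free blocks: [12 9] total_free=21 largest=12 -> 100*(21-12)/21 = 900/21 ≈ 42.857 -> rounds to 43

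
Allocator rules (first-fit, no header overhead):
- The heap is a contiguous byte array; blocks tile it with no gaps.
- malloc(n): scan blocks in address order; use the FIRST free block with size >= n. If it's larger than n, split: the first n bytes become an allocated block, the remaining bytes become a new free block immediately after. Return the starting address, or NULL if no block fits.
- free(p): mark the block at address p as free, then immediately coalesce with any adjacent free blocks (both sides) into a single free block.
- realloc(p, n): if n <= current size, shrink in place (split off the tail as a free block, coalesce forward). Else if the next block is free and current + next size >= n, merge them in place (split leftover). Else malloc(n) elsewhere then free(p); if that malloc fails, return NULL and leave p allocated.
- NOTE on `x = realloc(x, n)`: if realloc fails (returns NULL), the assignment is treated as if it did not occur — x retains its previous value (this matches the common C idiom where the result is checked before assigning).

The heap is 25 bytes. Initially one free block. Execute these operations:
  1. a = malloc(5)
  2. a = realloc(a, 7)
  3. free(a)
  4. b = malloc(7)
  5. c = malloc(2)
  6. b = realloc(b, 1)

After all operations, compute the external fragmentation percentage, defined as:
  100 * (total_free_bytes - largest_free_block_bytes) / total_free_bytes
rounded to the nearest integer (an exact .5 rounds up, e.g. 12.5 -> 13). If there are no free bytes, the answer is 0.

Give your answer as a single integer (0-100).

Op 1: a = malloc(5) -> a = 0; heap: [0-4 ALLOC][5-24 FREE]
Op 2: a = realloc(a, 7) -> a = 0; heap: [0-6 ALLOC][7-24 FREE]
Op 3: free(a) -> (freed a); heap: [0-24 FREE]
Op 4: b = malloc(7) -> b = 0; heap: [0-6 ALLOC][7-24 FREE]
Op 5: c = malloc(2) -> c = 7; heap: [0-6 ALLOC][7-8 ALLOC][9-24 FREE]
Op 6: b = realloc(b, 1) -> b = 0; heap: [0-0 ALLOC][1-6 FREE][7-8 ALLOC][9-24 FREE]
Free blocks: [6 16] total_free=22 largest=16 -> 100*(22-16)/22 = 600/22 ≈ 27.273 -> rounds to 27

Answer: 27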